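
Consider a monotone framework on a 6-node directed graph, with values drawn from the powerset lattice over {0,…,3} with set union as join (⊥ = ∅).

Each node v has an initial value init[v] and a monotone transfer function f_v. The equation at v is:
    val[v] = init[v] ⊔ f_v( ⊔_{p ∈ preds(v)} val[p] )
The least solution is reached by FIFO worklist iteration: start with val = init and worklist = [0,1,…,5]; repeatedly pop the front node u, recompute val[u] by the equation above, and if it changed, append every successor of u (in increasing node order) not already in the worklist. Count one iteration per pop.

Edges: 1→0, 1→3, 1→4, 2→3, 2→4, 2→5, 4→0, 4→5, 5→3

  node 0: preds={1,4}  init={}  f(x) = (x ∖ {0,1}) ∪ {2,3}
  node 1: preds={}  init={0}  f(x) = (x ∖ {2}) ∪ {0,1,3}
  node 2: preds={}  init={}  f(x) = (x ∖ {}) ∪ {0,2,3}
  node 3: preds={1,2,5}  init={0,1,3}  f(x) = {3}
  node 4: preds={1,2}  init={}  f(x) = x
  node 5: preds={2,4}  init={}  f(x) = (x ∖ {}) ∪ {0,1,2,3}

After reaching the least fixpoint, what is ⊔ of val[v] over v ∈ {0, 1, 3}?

{0,1,2,3}

Trace (8 dequeues):
  [1] u=0 | in {0} | out {2,3} | prev {} | push {}
  [2] u=1 | in {} | out {0,1,3} | prev {0} | push {0}
  [3] u=2 | in {} | out {0,2,3} | prev {} | push {}
  [4] u=3 | in {0,1,2,3} | out {0,1,3} | ==
  [5] u=4 | in {0,1,2,3} | out {0,1,2,3} | prev {} | push {}
  [6] u=5 | in {0,1,2,3} | out {0,1,2,3} | prev {} | push {3}
  [7] u=0 | in {0,1,2,3} | out {2,3} | ==
  [8] u=3 | in {0,1,2,3} | out {0,1,3} | ==

Converged values:
  [0] {2,3}
  [1] {0,1,3}
  [2] {0,2,3}
  [3] {0,1,3}
  [4] {0,1,2,3}
  [5] {0,1,2,3}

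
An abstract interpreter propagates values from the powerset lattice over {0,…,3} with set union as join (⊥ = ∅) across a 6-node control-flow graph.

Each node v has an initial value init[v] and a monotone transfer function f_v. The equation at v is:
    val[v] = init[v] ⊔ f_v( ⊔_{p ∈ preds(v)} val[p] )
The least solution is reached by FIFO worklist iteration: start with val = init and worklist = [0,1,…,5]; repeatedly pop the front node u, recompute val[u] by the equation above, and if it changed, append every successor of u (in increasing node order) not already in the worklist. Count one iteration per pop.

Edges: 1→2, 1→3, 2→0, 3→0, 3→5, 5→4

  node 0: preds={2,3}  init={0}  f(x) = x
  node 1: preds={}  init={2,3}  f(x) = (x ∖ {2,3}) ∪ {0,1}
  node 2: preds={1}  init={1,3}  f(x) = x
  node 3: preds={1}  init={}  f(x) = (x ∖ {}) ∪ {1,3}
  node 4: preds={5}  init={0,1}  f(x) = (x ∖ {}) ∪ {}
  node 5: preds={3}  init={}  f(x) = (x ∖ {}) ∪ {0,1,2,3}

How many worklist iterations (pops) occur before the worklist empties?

Worklist (8 pops):
  #1 pop 0: in={1,3} → {0,1,3} (was {0}); enqueue []
  #2 pop 1: in={} → {0,1,2,3} (was {2,3}); enqueue []
  #3 pop 2: in={0,1,2,3} → {0,1,2,3} (was {1,3}); enqueue [0]
  #4 pop 3: in={0,1,2,3} → {0,1,2,3} (was {}); enqueue []
  #5 pop 4: in={} → {0,1} (no change)
  #6 pop 5: in={0,1,2,3} → {0,1,2,3} (was {}); enqueue [4]
  #7 pop 0: in={0,1,2,3} → {0,1,2,3} (was {0,1,3}); enqueue []
  #8 pop 4: in={0,1,2,3} → {0,1,2,3} (was {0,1}); enqueue []

Fixpoint:
  val[0] = {0,1,2,3}
  val[1] = {0,1,2,3}
  val[2] = {0,1,2,3}
  val[3] = {0,1,2,3}
  val[4] = {0,1,2,3}
  val[5] = {0,1,2,3}

8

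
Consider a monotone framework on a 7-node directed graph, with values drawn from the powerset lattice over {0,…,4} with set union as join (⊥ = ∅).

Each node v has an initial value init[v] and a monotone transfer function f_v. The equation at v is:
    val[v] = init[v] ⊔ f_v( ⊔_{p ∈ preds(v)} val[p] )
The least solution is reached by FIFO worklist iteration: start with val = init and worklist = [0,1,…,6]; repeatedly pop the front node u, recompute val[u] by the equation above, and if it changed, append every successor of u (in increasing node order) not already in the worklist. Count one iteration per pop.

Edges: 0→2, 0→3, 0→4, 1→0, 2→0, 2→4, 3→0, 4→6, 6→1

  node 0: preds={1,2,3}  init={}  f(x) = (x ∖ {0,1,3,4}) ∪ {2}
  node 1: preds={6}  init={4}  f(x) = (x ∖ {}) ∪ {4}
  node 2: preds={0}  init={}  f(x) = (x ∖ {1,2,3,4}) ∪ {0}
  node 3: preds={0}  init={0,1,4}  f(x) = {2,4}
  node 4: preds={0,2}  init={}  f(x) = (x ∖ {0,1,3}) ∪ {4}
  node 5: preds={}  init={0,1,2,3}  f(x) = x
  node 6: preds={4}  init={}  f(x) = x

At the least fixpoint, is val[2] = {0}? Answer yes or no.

Iteration log — 10 steps:
  step 1. node 0  ⊔preds={0,1,4}  new={2}  old={}  +wl: 
  step 2. node 1  ⊔preds={}  new={4}  stable
  step 3. node 2  ⊔preds={2}  new={0}  old={}  +wl: 0
  step 4. node 3  ⊔preds={2}  new={0,1,2,4}  old={0,1,4}  +wl: 
  step 5. node 4  ⊔preds={0,2}  new={2,4}  old={}  +wl: 
  step 6. node 5  ⊔preds={}  new={0,1,2,3}  stable
  step 7. node 6  ⊔preds={2,4}  new={2,4}  old={}  +wl: 1
  step 8. node 0  ⊔preds={0,1,2,4}  new={2}  stable
  step 9. node 1  ⊔preds={2,4}  new={2,4}  old={4}  +wl: 0
  step 10. node 0  ⊔preds={0,1,2,4}  new={2}  stable

Least fixpoint reached:
  node 0: {2}
  node 1: {2,4}
  node 2: {0}
  node 3: {0,1,2,4}
  node 4: {2,4}
  node 5: {0,1,2,3}
  node 6: {2,4}

yes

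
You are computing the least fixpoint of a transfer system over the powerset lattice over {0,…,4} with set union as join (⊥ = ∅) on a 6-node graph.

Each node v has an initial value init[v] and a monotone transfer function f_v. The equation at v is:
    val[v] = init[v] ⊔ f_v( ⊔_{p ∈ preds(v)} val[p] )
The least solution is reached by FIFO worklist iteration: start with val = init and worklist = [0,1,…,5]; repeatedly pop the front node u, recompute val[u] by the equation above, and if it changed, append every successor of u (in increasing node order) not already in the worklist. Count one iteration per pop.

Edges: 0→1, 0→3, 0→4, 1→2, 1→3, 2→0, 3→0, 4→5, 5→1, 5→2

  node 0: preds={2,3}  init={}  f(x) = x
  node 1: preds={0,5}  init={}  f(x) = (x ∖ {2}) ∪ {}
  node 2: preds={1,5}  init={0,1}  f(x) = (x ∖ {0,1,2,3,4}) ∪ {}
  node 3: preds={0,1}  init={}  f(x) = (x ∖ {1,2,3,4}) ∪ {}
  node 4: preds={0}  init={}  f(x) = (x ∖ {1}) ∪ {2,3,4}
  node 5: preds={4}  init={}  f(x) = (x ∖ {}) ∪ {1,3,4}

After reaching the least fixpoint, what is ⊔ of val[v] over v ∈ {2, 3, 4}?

Trace (10 dequeues):
  [1] u=0 | in {0,1} | out {0,1} | prev {} | push {}
  [2] u=1 | in {0,1} | out {0,1} | prev {} | push {}
  [3] u=2 | in {0,1} | out {0,1} | ==
  [4] u=3 | in {0,1} | out {0} | prev {} | push {0}
  [5] u=4 | in {0,1} | out {0,2,3,4} | prev {} | push {}
  [6] u=5 | in {0,2,3,4} | out {0,1,2,3,4} | prev {} | push {1,2}
  [7] u=0 | in {0,1} | out {0,1} | ==
  [8] u=1 | in {0,1,2,3,4} | out {0,1,3,4} | prev {0,1} | push {3}
  [9] u=2 | in {0,1,2,3,4} | out {0,1} | ==
  [10] u=3 | in {0,1,3,4} | out {0} | ==

Converged values:
  [0] {0,1}
  [1] {0,1,3,4}
  [2] {0,1}
  [3] {0}
  [4] {0,2,3,4}
  [5] {0,1,2,3,4}

{0,1,2,3,4}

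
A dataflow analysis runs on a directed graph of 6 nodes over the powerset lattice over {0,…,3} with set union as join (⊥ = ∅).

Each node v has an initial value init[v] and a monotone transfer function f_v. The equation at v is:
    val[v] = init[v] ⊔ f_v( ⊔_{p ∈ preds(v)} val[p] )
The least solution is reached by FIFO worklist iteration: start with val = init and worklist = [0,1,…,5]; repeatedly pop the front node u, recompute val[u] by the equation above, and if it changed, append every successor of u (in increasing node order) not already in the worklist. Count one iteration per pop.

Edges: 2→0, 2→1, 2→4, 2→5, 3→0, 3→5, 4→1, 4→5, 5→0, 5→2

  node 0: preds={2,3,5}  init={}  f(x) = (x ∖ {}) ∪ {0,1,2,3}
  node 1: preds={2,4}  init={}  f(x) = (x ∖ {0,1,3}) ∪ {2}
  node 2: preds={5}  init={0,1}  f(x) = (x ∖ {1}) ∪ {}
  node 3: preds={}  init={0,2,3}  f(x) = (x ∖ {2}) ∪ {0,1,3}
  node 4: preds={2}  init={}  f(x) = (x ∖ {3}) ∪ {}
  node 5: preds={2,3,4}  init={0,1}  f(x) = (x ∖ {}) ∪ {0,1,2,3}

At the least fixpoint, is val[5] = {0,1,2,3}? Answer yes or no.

yes

Trace (14 dequeues):
  [1] u=0 | in {0,1,2,3} | out {0,1,2,3} | prev {} | push {}
  [2] u=1 | in {0,1} | out {2} | prev {} | push {}
  [3] u=2 | in {0,1} | out {0,1} | ==
  [4] u=3 | in {} | out {0,1,2,3} | prev {0,2,3} | push {0}
  [5] u=4 | in {0,1} | out {0,1} | prev {} | push {1}
  [6] u=5 | in {0,1,2,3} | out {0,1,2,3} | prev {0,1} | push {2}
  [7] u=0 | in {0,1,2,3} | out {0,1,2,3} | ==
  [8] u=1 | in {0,1} | out {2} | ==
  [9] u=2 | in {0,1,2,3} | out {0,1,2,3} | prev {0,1} | push {0,1,4,5}
  [10] u=0 | in {0,1,2,3} | out {0,1,2,3} | ==
  [11] u=1 | in {0,1,2,3} | out {2} | ==
  [12] u=4 | in {0,1,2,3} | out {0,1,2} | prev {0,1} | push {1}
  [13] u=5 | in {0,1,2,3} | out {0,1,2,3} | ==
  [14] u=1 | in {0,1,2,3} | out {2} | ==

Converged values:
  [0] {0,1,2,3}
  [1] {2}
  [2] {0,1,2,3}
  [3] {0,1,2,3}
  [4] {0,1,2}
  [5] {0,1,2,3}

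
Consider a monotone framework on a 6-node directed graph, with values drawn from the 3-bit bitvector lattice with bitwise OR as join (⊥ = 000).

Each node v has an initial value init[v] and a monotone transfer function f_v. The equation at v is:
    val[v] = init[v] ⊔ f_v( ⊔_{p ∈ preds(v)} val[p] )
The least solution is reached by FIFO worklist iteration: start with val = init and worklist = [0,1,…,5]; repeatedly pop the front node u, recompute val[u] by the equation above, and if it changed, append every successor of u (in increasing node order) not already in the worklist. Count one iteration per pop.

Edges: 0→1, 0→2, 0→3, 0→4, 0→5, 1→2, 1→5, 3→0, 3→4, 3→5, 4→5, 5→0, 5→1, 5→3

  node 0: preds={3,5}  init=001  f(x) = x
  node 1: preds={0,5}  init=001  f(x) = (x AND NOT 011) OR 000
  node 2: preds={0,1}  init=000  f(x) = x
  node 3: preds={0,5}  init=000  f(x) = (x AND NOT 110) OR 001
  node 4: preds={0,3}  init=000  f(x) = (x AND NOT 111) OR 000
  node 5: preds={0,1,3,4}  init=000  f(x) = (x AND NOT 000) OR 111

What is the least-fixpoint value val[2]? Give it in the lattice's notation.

Iteration log — 12 steps:
  step 1. node 0  ⊔preds=000  new=001  stable
  step 2. node 1  ⊔preds=001  new=001  stable
  step 3. node 2  ⊔preds=001  new=001  old=000  +wl: 
  step 4. node 3  ⊔preds=001  new=001  old=000  +wl: 0
  step 5. node 4  ⊔preds=001  new=000  stable
  step 6. node 5  ⊔preds=001  new=111  old=000  +wl: 1,3
  step 7. node 0  ⊔preds=111  new=111  old=001  +wl: 2,4,5
  step 8. node 1  ⊔preds=111  new=101  old=001  +wl: 
  step 9. node 3  ⊔preds=111  new=001  stable
  step 10. node 2  ⊔preds=111  new=111  old=001  +wl: 
  step 11. node 4  ⊔preds=111  new=000  stable
  step 12. node 5  ⊔preds=111  new=111  stable

Least fixpoint reached:
  node 0: 111
  node 1: 101
  node 2: 111
  node 3: 001
  node 4: 000
  node 5: 111

111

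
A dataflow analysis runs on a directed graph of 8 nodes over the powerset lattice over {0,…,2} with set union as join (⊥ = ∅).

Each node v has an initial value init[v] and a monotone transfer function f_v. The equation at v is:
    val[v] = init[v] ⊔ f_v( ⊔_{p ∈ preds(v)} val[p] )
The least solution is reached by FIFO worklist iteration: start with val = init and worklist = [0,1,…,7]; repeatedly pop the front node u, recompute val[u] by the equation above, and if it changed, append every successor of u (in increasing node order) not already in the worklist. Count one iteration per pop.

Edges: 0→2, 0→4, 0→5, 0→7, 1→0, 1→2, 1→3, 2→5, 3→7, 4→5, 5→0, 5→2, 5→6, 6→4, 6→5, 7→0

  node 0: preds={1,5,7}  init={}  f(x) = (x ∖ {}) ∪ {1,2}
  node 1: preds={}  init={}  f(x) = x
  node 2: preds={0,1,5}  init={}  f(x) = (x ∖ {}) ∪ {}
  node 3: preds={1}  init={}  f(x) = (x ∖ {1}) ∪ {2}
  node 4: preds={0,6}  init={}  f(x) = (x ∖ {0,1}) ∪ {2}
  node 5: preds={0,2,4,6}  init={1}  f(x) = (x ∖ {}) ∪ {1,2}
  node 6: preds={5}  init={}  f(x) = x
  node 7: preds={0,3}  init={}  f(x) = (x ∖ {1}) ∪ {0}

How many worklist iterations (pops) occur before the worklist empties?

Trace (18 dequeues):
  [1] u=0 | in {1} | out {1,2} | prev {} | push {}
  [2] u=1 | in {} | out {} | ==
  [3] u=2 | in {1,2} | out {1,2} | prev {} | push {}
  [4] u=3 | in {} | out {2} | prev {} | push {}
  [5] u=4 | in {1,2} | out {2} | prev {} | push {}
  [6] u=5 | in {1,2} | out {1,2} | prev {1} | push {0,2}
  [7] u=6 | in {1,2} | out {1,2} | prev {} | push {4,5}
  [8] u=7 | in {1,2} | out {0,2} | prev {} | push {}
  [9] u=0 | in {0,1,2} | out {0,1,2} | prev {1,2} | push {7}
  [10] u=2 | in {0,1,2} | out {0,1,2} | prev {1,2} | push {}
  [11] u=4 | in {0,1,2} | out {2} | ==
  [12] u=5 | in {0,1,2} | out {0,1,2} | prev {1,2} | push {0,2,6}
  [13] u=7 | in {0,1,2} | out {0,2} | ==
  [14] u=0 | in {0,1,2} | out {0,1,2} | ==
  [15] u=2 | in {0,1,2} | out {0,1,2} | ==
  [16] u=6 | in {0,1,2} | out {0,1,2} | prev {1,2} | push {4,5}
  [17] u=4 | in {0,1,2} | out {2} | ==
  [18] u=5 | in {0,1,2} | out {0,1,2} | ==

Converged values:
  [0] {0,1,2}
  [1] {}
  [2] {0,1,2}
  [3] {2}
  [4] {2}
  [5] {0,1,2}
  [6] {0,1,2}
  [7] {0,2}

18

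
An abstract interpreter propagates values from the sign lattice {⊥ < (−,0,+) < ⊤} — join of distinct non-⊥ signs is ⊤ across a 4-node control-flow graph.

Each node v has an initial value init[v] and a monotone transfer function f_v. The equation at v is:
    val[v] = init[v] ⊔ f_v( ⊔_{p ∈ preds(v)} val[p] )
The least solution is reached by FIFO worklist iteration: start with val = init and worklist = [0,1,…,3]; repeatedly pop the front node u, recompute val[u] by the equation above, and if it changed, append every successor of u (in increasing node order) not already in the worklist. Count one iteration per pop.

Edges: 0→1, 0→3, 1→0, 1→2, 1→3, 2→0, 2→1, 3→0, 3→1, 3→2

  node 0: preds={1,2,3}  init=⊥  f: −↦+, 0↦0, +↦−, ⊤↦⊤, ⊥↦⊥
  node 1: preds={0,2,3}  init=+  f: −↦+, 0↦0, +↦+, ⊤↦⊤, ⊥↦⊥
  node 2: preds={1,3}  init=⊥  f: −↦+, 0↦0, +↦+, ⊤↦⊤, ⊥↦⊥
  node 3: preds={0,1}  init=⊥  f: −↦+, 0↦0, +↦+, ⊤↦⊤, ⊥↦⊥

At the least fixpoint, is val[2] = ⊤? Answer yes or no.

yes

Trace (10 dequeues):
  [1] u=0 | in + | out − | prev ⊥ | push {}
  [2] u=1 | in − | out + | ==
  [3] u=2 | in + | out + | prev ⊥ | push {0,1}
  [4] u=3 | in ⊤ | out ⊤ | prev ⊥ | push {2}
  [5] u=0 | in ⊤ | out ⊤ | prev − | push {3}
  [6] u=1 | in ⊤ | out ⊤ | prev + | push {0}
  [7] u=2 | in ⊤ | out ⊤ | prev + | push {1}
  [8] u=3 | in ⊤ | out ⊤ | ==
  [9] u=0 | in ⊤ | out ⊤ | ==
  [10] u=1 | in ⊤ | out ⊤ | ==

Converged values:
  [0] ⊤
  [1] ⊤
  [2] ⊤
  [3] ⊤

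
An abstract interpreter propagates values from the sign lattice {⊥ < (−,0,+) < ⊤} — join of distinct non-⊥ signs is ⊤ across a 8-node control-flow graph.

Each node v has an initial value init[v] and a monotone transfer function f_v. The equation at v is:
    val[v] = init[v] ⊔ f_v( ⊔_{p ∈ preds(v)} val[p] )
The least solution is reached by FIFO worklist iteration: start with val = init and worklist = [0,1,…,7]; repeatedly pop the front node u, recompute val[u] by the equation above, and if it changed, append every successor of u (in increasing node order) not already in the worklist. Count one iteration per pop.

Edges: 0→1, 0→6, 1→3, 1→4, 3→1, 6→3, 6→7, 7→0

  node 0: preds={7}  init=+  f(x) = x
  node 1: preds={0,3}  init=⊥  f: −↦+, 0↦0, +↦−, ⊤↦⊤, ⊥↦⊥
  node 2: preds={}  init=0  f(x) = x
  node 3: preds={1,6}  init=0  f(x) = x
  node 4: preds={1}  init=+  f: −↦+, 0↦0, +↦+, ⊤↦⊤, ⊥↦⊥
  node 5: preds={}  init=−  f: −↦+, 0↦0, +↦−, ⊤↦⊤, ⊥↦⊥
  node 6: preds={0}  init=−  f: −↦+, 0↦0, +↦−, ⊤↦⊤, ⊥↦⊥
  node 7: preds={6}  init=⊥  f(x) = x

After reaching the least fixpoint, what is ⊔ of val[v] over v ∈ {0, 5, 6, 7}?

Trace (15 dequeues):
  [1] u=0 | in ⊥ | out + | ==
  [2] u=1 | in ⊤ | out ⊤ | prev ⊥ | push {}
  [3] u=2 | in ⊥ | out 0 | ==
  [4] u=3 | in ⊤ | out ⊤ | prev 0 | push {1}
  [5] u=4 | in ⊤ | out ⊤ | prev + | push {}
  [6] u=5 | in ⊥ | out − | ==
  [7] u=6 | in + | out − | ==
  [8] u=7 | in − | out − | prev ⊥ | push {0}
  [9] u=1 | in ⊤ | out ⊤ | ==
  [10] u=0 | in − | out ⊤ | prev + | push {1,6}
  [11] u=1 | in ⊤ | out ⊤ | ==
  [12] u=6 | in ⊤ | out ⊤ | prev − | push {3,7}
  [13] u=3 | in ⊤ | out ⊤ | ==
  [14] u=7 | in ⊤ | out ⊤ | prev − | push {0}
  [15] u=0 | in ⊤ | out ⊤ | ==

Converged values:
  [0] ⊤
  [1] ⊤
  [2] 0
  [3] ⊤
  [4] ⊤
  [5] −
  [6] ⊤
  [7] ⊤

⊤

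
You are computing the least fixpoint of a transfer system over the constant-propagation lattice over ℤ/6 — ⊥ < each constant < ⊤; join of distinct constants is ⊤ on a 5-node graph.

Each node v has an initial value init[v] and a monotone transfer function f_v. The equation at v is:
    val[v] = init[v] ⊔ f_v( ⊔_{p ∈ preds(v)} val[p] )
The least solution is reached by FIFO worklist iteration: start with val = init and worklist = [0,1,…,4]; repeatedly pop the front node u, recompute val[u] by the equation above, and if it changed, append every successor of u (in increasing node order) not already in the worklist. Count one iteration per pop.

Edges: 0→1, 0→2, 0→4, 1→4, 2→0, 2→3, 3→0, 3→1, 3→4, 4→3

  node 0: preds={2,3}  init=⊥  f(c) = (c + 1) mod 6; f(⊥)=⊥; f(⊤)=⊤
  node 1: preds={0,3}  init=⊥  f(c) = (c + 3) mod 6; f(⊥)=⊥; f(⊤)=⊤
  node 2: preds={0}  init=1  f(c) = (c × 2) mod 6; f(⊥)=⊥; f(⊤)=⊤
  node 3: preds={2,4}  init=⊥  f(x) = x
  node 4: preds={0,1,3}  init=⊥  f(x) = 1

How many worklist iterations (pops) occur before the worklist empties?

10

Iteration log — 10 steps:
  step 1. node 0  ⊔preds=1  new=2  old=⊥  +wl: 
  step 2. node 1  ⊔preds=2  new=5  old=⊥  +wl: 
  step 3. node 2  ⊔preds=2  new=⊤  old=1  +wl: 0
  step 4. node 3  ⊔preds=⊤  new=⊤  old=⊥  +wl: 1
  step 5. node 4  ⊔preds=⊤  new=1  old=⊥  +wl: 3
  step 6. node 0  ⊔preds=⊤  new=⊤  old=2  +wl: 2,4
  step 7. node 1  ⊔preds=⊤  new=⊤  old=5  +wl: 
  step 8. node 3  ⊔preds=⊤  new=⊤  stable
  step 9. node 2  ⊔preds=⊤  new=⊤  stable
  step 10. node 4  ⊔preds=⊤  new=1  stable

Least fixpoint reached:
  node 0: ⊤
  node 1: ⊤
  node 2: ⊤
  node 3: ⊤
  node 4: 1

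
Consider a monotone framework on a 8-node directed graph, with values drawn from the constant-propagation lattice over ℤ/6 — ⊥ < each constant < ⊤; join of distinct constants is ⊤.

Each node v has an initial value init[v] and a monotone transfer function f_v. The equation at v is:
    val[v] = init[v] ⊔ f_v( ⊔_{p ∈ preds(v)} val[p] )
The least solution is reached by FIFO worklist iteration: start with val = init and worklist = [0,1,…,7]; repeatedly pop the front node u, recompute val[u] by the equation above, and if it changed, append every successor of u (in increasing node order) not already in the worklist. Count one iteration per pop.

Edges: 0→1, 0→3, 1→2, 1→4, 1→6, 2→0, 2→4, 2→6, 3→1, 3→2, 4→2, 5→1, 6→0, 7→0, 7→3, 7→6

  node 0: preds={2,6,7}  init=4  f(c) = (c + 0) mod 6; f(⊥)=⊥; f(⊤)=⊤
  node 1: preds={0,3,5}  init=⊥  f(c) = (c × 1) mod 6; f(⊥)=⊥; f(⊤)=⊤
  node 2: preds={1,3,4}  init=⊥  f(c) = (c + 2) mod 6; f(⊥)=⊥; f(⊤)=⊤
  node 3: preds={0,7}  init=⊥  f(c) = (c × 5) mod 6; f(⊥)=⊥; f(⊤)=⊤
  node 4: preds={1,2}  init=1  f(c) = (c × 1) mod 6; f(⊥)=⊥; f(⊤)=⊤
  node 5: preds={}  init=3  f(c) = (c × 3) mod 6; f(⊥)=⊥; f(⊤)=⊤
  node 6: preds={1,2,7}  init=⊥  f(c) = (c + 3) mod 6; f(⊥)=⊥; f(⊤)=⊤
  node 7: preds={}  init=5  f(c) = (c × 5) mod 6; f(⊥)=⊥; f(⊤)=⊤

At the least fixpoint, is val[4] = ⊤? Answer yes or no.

Iteration log — 11 steps:
  step 1. node 0  ⊔preds=5  new=⊤  old=4  +wl: 
  step 2. node 1  ⊔preds=⊤  new=⊤  old=⊥  +wl: 
  step 3. node 2  ⊔preds=⊤  new=⊤  old=⊥  +wl: 0
  step 4. node 3  ⊔preds=⊤  new=⊤  old=⊥  +wl: 1,2
  step 5. node 4  ⊔preds=⊤  new=⊤  old=1  +wl: 
  step 6. node 5  ⊔preds=⊥  new=3  stable
  step 7. node 6  ⊔preds=⊤  new=⊤  old=⊥  +wl: 
  step 8. node 7  ⊔preds=⊥  new=5  stable
  step 9. node 0  ⊔preds=⊤  new=⊤  stable
  step 10. node 1  ⊔preds=⊤  new=⊤  stable
  step 11. node 2  ⊔preds=⊤  new=⊤  stable

Least fixpoint reached:
  node 0: ⊤
  node 1: ⊤
  node 2: ⊤
  node 3: ⊤
  node 4: ⊤
  node 5: 3
  node 6: ⊤
  node 7: 5

yes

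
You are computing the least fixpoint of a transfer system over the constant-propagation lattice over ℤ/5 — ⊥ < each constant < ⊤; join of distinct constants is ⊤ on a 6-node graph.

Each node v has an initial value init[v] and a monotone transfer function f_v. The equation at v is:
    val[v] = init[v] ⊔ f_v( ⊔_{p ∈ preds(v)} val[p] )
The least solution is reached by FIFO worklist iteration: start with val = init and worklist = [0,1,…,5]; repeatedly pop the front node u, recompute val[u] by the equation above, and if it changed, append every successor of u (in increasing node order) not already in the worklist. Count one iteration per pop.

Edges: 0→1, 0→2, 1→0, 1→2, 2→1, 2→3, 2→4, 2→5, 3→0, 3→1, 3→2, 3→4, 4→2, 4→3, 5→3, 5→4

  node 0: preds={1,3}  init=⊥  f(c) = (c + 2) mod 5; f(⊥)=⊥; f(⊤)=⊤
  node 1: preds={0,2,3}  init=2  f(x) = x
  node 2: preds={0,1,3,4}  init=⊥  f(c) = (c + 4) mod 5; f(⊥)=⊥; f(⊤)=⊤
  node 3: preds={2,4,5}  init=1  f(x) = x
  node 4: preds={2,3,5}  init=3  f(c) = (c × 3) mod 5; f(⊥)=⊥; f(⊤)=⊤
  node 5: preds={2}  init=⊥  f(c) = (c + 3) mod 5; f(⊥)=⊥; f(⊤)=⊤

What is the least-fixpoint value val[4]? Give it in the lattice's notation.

Worklist (11 pops):
  #1 pop 0: in=⊤ → ⊤ (was ⊥); enqueue []
  #2 pop 1: in=⊤ → ⊤ (was 2); enqueue [0]
  #3 pop 2: in=⊤ → ⊤ (was ⊥); enqueue [1]
  #4 pop 3: in=⊤ → ⊤ (was 1); enqueue [2]
  #5 pop 4: in=⊤ → ⊤ (was 3); enqueue [3]
  #6 pop 5: in=⊤ → ⊤ (was ⊥); enqueue [4]
  #7 pop 0: in=⊤ → ⊤ (no change)
  #8 pop 1: in=⊤ → ⊤ (no change)
  #9 pop 2: in=⊤ → ⊤ (no change)
  #10 pop 3: in=⊤ → ⊤ (no change)
  #11 pop 4: in=⊤ → ⊤ (no change)

Fixpoint:
  val[0] = ⊤
  val[1] = ⊤
  val[2] = ⊤
  val[3] = ⊤
  val[4] = ⊤
  val[5] = ⊤

⊤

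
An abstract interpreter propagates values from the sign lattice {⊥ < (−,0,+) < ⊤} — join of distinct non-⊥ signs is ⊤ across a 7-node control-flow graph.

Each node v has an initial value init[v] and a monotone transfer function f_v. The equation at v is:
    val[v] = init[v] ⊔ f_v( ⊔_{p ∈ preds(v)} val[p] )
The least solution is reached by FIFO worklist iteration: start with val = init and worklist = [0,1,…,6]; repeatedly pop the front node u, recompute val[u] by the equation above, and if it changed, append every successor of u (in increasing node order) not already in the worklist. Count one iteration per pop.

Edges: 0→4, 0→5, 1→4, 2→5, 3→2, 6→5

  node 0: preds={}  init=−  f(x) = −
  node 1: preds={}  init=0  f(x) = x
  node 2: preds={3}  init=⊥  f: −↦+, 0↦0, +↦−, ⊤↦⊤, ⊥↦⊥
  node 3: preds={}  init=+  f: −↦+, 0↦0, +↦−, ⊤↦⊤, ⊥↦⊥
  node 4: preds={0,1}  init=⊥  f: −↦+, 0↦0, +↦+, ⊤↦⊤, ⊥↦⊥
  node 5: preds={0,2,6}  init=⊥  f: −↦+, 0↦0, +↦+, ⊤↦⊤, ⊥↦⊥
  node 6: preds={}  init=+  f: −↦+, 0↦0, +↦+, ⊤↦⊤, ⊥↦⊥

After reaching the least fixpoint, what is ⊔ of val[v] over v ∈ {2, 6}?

⊤

Trace (7 dequeues):
  [1] u=0 | in ⊥ | out − | ==
  [2] u=1 | in ⊥ | out 0 | ==
  [3] u=2 | in + | out − | prev ⊥ | push {}
  [4] u=3 | in ⊥ | out + | ==
  [5] u=4 | in ⊤ | out ⊤ | prev ⊥ | push {}
  [6] u=5 | in ⊤ | out ⊤ | prev ⊥ | push {}
  [7] u=6 | in ⊥ | out + | ==

Converged values:
  [0] −
  [1] 0
  [2] −
  [3] +
  [4] ⊤
  [5] ⊤
  [6] +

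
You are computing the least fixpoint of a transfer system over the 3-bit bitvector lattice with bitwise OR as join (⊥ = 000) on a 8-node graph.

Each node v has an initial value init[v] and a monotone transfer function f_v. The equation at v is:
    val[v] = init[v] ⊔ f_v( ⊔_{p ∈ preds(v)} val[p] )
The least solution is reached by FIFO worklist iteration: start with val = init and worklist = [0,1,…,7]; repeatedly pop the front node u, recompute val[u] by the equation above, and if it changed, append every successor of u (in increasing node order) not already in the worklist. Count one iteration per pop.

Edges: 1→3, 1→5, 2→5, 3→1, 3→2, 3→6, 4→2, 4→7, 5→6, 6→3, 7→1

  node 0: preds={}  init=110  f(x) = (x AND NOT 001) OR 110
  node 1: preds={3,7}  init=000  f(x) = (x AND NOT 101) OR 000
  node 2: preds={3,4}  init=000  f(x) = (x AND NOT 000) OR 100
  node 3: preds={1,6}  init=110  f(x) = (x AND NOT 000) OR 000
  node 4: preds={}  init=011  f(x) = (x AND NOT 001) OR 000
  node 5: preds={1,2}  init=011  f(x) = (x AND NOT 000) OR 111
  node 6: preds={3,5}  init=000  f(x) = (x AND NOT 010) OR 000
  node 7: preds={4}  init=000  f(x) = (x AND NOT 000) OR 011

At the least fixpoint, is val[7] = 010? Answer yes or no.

no

Trace (12 dequeues):
  [1] u=0 | in 000 | out 110 | ==
  [2] u=1 | in 110 | out 010 | prev 000 | push {}
  [3] u=2 | in 111 | out 111 | prev 000 | push {}
  [4] u=3 | in 010 | out 110 | ==
  [5] u=4 | in 000 | out 011 | ==
  [6] u=5 | in 111 | out 111 | prev 011 | push {}
  [7] u=6 | in 111 | out 101 | prev 000 | push {3}
  [8] u=7 | in 011 | out 011 | prev 000 | push {1}
  [9] u=3 | in 111 | out 111 | prev 110 | push {2,6}
  [10] u=1 | in 111 | out 010 | ==
  [11] u=2 | in 111 | out 111 | ==
  [12] u=6 | in 111 | out 101 | ==

Converged values:
  [0] 110
  [1] 010
  [2] 111
  [3] 111
  [4] 011
  [5] 111
  [6] 101
  [7] 011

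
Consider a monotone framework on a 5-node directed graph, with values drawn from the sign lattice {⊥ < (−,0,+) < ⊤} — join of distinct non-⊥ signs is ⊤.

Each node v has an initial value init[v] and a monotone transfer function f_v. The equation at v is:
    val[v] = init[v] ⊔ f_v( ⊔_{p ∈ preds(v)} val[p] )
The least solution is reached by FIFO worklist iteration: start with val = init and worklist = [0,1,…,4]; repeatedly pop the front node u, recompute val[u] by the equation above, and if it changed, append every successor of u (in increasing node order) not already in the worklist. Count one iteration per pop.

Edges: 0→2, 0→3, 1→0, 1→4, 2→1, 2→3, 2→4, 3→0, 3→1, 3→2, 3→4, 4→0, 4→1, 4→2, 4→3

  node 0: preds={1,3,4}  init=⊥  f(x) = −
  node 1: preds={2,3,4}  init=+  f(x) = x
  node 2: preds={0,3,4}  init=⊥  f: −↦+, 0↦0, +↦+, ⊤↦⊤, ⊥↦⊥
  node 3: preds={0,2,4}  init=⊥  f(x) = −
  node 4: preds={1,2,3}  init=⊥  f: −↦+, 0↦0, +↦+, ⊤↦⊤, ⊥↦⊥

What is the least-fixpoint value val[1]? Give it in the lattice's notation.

Iteration log — 11 steps:
  step 1. node 0  ⊔preds=+  new=−  old=⊥  +wl: 
  step 2. node 1  ⊔preds=⊥  new=+  stable
  step 3. node 2  ⊔preds=−  new=+  old=⊥  +wl: 1
  step 4. node 3  ⊔preds=⊤  new=−  old=⊥  +wl: 0,2
  step 5. node 4  ⊔preds=⊤  new=⊤  old=⊥  +wl: 3
  step 6. node 1  ⊔preds=⊤  new=⊤  old=+  +wl: 4
  step 7. node 0  ⊔preds=⊤  new=−  stable
  step 8. node 2  ⊔preds=⊤  new=⊤  old=+  +wl: 1
  step 9. node 3  ⊔preds=⊤  new=−  stable
  step 10. node 4  ⊔preds=⊤  new=⊤  stable
  step 11. node 1  ⊔preds=⊤  new=⊤  stable

Least fixpoint reached:
  node 0: −
  node 1: ⊤
  node 2: ⊤
  node 3: −
  node 4: ⊤

⊤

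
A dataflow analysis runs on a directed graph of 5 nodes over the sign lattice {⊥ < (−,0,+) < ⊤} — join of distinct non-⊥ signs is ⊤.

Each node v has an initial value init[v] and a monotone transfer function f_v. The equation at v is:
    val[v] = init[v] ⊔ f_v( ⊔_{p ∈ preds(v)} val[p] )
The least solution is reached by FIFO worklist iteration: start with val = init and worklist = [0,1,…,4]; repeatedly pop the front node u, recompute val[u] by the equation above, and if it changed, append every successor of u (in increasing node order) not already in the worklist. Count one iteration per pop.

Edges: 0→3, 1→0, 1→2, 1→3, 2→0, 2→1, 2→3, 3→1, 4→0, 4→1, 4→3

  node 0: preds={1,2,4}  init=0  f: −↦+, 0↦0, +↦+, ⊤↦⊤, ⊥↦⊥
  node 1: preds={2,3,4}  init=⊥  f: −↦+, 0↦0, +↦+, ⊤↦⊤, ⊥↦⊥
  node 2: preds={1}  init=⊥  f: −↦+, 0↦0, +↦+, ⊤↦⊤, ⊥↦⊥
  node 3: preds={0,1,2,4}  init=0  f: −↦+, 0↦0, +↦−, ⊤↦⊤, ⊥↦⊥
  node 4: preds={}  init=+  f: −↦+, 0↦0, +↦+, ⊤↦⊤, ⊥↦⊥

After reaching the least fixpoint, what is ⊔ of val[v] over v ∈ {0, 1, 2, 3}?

Trace (7 dequeues):
  [1] u=0 | in + | out ⊤ | prev 0 | push {}
  [2] u=1 | in ⊤ | out ⊤ | prev ⊥ | push {0}
  [3] u=2 | in ⊤ | out ⊤ | prev ⊥ | push {1}
  [4] u=3 | in ⊤ | out ⊤ | prev 0 | push {}
  [5] u=4 | in ⊥ | out + | ==
  [6] u=0 | in ⊤ | out ⊤ | ==
  [7] u=1 | in ⊤ | out ⊤ | ==

Converged values:
  [0] ⊤
  [1] ⊤
  [2] ⊤
  [3] ⊤
  [4] +

⊤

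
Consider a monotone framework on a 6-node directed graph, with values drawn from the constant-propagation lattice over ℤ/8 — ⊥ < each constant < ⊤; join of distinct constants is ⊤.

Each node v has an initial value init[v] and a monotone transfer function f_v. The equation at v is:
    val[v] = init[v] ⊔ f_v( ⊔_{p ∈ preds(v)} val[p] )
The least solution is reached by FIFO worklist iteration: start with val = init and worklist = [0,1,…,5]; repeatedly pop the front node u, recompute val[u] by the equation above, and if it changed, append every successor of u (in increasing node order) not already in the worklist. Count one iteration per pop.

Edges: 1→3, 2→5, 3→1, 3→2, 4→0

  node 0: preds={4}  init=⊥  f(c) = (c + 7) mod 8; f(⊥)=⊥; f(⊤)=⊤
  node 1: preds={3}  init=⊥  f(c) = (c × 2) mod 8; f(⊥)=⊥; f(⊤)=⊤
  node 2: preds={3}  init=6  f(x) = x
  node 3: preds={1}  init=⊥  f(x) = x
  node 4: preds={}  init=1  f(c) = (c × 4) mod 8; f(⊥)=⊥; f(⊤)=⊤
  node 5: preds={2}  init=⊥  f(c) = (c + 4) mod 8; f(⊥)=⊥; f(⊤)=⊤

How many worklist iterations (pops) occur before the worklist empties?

6

Worklist (6 pops):
  #1 pop 0: in=1 → 0 (was ⊥); enqueue []
  #2 pop 1: in=⊥ → ⊥ (no change)
  #3 pop 2: in=⊥ → 6 (no change)
  #4 pop 3: in=⊥ → ⊥ (no change)
  #5 pop 4: in=⊥ → 1 (no change)
  #6 pop 5: in=6 → 2 (was ⊥); enqueue []

Fixpoint:
  val[0] = 0
  val[1] = ⊥
  val[2] = 6
  val[3] = ⊥
  val[4] = 1
  val[5] = 2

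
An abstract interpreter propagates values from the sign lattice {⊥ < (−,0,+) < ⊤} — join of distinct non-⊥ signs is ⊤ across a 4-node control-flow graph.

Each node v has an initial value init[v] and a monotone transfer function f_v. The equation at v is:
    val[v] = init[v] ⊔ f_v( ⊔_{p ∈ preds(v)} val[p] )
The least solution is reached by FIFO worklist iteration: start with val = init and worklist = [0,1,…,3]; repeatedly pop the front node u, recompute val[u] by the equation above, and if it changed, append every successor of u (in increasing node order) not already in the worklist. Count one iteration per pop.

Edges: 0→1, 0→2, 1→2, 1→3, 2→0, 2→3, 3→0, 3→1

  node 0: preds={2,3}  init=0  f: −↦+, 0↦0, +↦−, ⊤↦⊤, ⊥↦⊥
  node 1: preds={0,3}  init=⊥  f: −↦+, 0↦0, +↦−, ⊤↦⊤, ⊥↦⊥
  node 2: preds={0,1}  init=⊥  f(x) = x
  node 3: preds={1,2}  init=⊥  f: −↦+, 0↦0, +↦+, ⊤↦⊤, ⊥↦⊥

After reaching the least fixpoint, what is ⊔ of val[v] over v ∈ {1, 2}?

0

Worklist (6 pops):
  #1 pop 0: in=⊥ → 0 (no change)
  #2 pop 1: in=0 → 0 (was ⊥); enqueue []
  #3 pop 2: in=0 → 0 (was ⊥); enqueue [0]
  #4 pop 3: in=0 → 0 (was ⊥); enqueue [1]
  #5 pop 0: in=0 → 0 (no change)
  #6 pop 1: in=0 → 0 (no change)

Fixpoint:
  val[0] = 0
  val[1] = 0
  val[2] = 0
  val[3] = 0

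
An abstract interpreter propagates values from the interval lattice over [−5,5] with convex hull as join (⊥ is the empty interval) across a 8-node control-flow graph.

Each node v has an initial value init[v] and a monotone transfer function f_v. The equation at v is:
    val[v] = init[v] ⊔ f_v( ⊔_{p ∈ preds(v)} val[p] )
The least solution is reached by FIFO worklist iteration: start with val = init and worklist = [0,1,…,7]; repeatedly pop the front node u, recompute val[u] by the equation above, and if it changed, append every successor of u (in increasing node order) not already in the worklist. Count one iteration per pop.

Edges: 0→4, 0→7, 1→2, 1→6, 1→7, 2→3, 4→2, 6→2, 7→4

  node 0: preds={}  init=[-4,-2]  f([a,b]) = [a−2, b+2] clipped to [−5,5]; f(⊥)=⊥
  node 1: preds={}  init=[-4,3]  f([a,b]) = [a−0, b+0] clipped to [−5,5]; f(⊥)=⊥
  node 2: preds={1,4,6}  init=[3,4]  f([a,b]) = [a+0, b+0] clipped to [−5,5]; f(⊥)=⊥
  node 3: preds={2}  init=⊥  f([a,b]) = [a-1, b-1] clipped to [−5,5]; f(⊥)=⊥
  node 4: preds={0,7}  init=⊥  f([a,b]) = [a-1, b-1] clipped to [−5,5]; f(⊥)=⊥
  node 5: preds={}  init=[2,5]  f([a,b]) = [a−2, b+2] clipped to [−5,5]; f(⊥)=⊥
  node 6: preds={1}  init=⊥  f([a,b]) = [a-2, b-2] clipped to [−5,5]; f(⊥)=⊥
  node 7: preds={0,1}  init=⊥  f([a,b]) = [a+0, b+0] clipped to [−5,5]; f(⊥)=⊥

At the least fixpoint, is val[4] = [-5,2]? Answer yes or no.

yes

Trace (12 dequeues):
  [1] u=0 | in ⊥ | out [-4,-2] | ==
  [2] u=1 | in ⊥ | out [-4,3] | ==
  [3] u=2 | in [-4,3] | out [-4,4] | prev [3,4] | push {}
  [4] u=3 | in [-4,4] | out [-5,3] | prev ⊥ | push {}
  [5] u=4 | in [-4,-2] | out [-5,-3] | prev ⊥ | push {2}
  [6] u=5 | in ⊥ | out [2,5] | ==
  [7] u=6 | in [-4,3] | out [-5,1] | prev ⊥ | push {}
  [8] u=7 | in [-4,3] | out [-4,3] | prev ⊥ | push {4}
  [9] u=2 | in [-5,3] | out [-5,4] | prev [-4,4] | push {3}
  [10] u=4 | in [-4,3] | out [-5,2] | prev [-5,-3] | push {2}
  [11] u=3 | in [-5,4] | out [-5,3] | ==
  [12] u=2 | in [-5,3] | out [-5,4] | ==

Converged values:
  [0] [-4,-2]
  [1] [-4,3]
  [2] [-5,4]
  [3] [-5,3]
  [4] [-5,2]
  [5] [2,5]
  [6] [-5,1]
  [7] [-4,3]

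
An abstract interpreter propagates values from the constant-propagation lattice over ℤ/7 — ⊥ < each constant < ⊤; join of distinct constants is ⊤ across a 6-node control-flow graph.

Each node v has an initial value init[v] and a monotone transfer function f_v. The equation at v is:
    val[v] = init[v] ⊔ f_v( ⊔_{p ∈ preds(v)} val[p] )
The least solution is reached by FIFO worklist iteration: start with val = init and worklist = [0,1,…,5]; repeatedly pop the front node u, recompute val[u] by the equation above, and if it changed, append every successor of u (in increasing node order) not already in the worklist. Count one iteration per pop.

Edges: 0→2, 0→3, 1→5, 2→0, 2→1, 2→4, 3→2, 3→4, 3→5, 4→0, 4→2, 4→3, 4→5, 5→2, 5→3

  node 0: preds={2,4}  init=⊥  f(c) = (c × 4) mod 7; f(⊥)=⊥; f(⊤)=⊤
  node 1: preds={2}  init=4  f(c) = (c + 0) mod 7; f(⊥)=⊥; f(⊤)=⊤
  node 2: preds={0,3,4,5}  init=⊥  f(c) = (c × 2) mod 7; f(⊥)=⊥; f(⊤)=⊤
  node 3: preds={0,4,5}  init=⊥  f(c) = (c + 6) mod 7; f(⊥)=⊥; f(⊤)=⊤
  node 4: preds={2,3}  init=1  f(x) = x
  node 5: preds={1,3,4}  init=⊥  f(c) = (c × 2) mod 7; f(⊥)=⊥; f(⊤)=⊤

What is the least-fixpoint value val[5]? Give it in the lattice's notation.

Trace (11 dequeues):
  [1] u=0 | in 1 | out 4 | prev ⊥ | push {}
  [2] u=1 | in ⊥ | out 4 | ==
  [3] u=2 | in ⊤ | out ⊤ | prev ⊥ | push {0,1}
  [4] u=3 | in ⊤ | out ⊤ | prev ⊥ | push {2}
  [5] u=4 | in ⊤ | out ⊤ | prev 1 | push {3}
  [6] u=5 | in ⊤ | out ⊤ | prev ⊥ | push {}
  [7] u=0 | in ⊤ | out ⊤ | prev 4 | push {}
  [8] u=1 | in ⊤ | out ⊤ | prev 4 | push {5}
  [9] u=2 | in ⊤ | out ⊤ | ==
  [10] u=3 | in ⊤ | out ⊤ | ==
  [11] u=5 | in ⊤ | out ⊤ | ==

Converged values:
  [0] ⊤
  [1] ⊤
  [2] ⊤
  [3] ⊤
  [4] ⊤
  [5] ⊤

⊤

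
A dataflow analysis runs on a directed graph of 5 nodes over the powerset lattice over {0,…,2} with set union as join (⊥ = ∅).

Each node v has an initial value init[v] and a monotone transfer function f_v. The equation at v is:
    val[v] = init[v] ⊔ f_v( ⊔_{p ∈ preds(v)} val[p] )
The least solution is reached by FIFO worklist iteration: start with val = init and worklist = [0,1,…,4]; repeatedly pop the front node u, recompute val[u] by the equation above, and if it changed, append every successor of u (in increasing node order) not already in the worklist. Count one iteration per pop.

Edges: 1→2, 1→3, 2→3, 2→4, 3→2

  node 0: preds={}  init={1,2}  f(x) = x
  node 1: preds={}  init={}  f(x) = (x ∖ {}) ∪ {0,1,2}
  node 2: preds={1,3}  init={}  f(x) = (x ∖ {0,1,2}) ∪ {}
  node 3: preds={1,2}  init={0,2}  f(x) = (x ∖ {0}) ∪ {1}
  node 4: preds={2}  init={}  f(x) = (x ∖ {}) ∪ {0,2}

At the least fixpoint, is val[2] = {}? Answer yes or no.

yes

Worklist (6 pops):
  #1 pop 0: in={} → {1,2} (no change)
  #2 pop 1: in={} → {0,1,2} (was {}); enqueue []
  #3 pop 2: in={0,1,2} → {} (no change)
  #4 pop 3: in={0,1,2} → {0,1,2} (was {0,2}); enqueue [2]
  #5 pop 4: in={} → {0,2} (was {}); enqueue []
  #6 pop 2: in={0,1,2} → {} (no change)

Fixpoint:
  val[0] = {1,2}
  val[1] = {0,1,2}
  val[2] = {}
  val[3] = {0,1,2}
  val[4] = {0,2}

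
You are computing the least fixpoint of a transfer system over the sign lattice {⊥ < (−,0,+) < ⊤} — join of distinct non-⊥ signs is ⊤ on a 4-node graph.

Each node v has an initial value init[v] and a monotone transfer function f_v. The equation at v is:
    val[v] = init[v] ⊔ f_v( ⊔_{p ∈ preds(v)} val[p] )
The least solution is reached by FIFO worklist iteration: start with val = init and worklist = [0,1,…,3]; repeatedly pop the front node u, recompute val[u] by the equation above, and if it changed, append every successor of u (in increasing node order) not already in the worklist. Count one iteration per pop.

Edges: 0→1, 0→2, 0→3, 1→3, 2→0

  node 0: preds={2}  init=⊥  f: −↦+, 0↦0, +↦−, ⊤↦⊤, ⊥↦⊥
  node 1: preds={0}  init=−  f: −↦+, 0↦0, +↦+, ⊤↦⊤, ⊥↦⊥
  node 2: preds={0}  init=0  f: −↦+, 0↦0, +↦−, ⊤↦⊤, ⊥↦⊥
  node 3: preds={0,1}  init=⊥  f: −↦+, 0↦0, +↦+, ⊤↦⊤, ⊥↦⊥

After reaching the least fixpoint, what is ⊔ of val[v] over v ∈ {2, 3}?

⊤

Worklist (4 pops):
  #1 pop 0: in=0 → 0 (was ⊥); enqueue []
  #2 pop 1: in=0 → ⊤ (was −); enqueue []
  #3 pop 2: in=0 → 0 (no change)
  #4 pop 3: in=⊤ → ⊤ (was ⊥); enqueue []

Fixpoint:
  val[0] = 0
  val[1] = ⊤
  val[2] = 0
  val[3] = ⊤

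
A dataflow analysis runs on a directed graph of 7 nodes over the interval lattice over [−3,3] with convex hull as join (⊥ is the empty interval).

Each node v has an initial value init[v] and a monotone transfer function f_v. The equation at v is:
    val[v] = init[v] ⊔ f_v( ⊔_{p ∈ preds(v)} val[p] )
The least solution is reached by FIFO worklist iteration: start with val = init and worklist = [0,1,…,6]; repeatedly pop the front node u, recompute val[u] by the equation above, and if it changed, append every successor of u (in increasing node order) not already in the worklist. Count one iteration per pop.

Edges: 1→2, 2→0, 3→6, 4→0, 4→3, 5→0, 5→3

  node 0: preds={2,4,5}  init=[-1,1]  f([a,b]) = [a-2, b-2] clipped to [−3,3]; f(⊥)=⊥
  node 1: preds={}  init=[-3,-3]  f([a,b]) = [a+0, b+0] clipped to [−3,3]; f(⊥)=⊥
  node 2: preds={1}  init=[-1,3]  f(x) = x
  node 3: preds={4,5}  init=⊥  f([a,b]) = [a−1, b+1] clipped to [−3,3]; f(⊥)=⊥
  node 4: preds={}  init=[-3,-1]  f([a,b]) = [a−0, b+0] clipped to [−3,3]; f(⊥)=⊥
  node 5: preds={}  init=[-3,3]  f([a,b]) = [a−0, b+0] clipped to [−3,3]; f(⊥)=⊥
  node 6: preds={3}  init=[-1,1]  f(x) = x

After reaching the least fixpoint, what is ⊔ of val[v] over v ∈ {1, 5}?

Worklist (8 pops):
  #1 pop 0: in=[-3,3] → [-3,1] (was [-1,1]); enqueue []
  #2 pop 1: in=⊥ → [-3,-3] (no change)
  #3 pop 2: in=[-3,-3] → [-3,3] (was [-1,3]); enqueue [0]
  #4 pop 3: in=[-3,3] → [-3,3] (was ⊥); enqueue []
  #5 pop 4: in=⊥ → [-3,-1] (no change)
  #6 pop 5: in=⊥ → [-3,3] (no change)
  #7 pop 6: in=[-3,3] → [-3,3] (was [-1,1]); enqueue []
  #8 pop 0: in=[-3,3] → [-3,1] (no change)

Fixpoint:
  val[0] = [-3,1]
  val[1] = [-3,-3]
  val[2] = [-3,3]
  val[3] = [-3,3]
  val[4] = [-3,-1]
  val[5] = [-3,3]
  val[6] = [-3,3]

[-3,3]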